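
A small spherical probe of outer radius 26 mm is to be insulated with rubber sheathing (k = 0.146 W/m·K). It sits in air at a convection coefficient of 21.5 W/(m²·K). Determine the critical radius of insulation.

For a sphere r_cr = 2k/h = 2×0.146/21.5
r_cr = 13.6 mm; since the bare radius (26 mm) is above r_cr, any added insulation will reduce heat loss.

r_cr ≈ 13.6 mm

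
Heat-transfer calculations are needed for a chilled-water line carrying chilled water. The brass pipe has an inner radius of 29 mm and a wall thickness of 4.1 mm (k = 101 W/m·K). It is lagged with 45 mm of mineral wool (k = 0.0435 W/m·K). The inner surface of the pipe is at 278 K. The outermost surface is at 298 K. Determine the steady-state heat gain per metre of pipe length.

q′ ≈ 6.37 W/m

Per-layer cylindrical resistances, series-summed:
R_brass pipe wall = ln(33.1/29)/(2π×101×1) = 2.084×10^-4 K/W
R_mineral wool = ln(78.1/33.1)/(2π×0.0435×1) = 3.141 K/W
R_total = 3.141 K/W
Q = ΔT/R_total = 20/3.141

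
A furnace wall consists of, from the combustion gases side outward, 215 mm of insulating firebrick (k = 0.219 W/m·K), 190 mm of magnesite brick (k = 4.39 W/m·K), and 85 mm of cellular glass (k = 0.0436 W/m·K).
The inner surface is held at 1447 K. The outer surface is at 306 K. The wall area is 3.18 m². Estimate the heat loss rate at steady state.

Using the resistance-network approach (series):
R_insulating firebrick = L/(kA) = 0.215/(0.219×3.18) = 0.3087 K/W
R_magnesite brick = L/(kA) = 0.19/(4.39×3.18) = 0.01361 K/W
R_cellular glass = L/(kA) = 0.085/(0.0436×3.18) = 0.6131 K/W
R_total = 0.9354 K/W
Q = ΔT / R_total = 1141 / 0.9354

Q ≈ 1220 W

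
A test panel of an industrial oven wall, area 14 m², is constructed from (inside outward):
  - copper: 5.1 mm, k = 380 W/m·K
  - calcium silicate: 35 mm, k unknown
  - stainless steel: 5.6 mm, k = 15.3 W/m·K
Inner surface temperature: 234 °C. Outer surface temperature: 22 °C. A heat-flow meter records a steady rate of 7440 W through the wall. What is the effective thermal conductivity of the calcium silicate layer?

Series thermal resistances:
R_copper = L/(kA) = 0.0051/(380×14) = 9.586×10^-7 K/W
R_stainless steel = L/(kA) = 0.0056/(15.3×14) = 2.614×10^-5 K/W
Sum of known resistances R_other = 2.71×10^-5 K/W
Total R = ΔT/Q = 212/7440 = 0.02849 K/W
R_calcium silicate = R_total − R_other = 0.02847 K/W
k = L/(R·A) = 0.035/(0.02847×14)

k ≈ 0.0878 W/(m·K)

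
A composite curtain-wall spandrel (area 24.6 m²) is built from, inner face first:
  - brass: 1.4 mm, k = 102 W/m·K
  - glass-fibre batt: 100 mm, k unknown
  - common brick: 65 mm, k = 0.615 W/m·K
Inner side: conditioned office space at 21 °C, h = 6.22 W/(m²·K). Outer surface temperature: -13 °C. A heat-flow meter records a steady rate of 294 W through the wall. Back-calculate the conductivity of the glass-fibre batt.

k ≈ 0.0388 W/(m·K)

Model the wall as resistances in series:
R_inner film = 1/(h_i·A) = 1/(6.22×24.6) = 0.006535 K/W
R_brass = L/(kA) = 0.0014/(102×24.6) = 5.579×10^-7 K/W
R_common brick = L/(kA) = 0.065/(0.615×24.6) = 0.004296 K/W
Sum of known resistances R_other = 0.01083 K/W
Total R = ΔT/Q = 34/294 = 0.1156 K/W
R_glass-fibre batt = R_total − R_other = 0.1048 K/W
k = L/(R·A) = 0.1/(0.1048×24.6)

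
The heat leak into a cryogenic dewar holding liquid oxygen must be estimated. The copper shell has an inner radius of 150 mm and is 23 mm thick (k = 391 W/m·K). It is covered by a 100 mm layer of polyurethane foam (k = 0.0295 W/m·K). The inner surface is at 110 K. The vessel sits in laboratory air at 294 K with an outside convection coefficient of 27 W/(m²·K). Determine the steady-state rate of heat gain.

For a spherical shell R = (1/r₁ − 1/r₂)/(4πk); film R = 1/(h·4πr²). In series:
R_copper shell = (1/0.15 − 1/0.173)/(4π×391) = 1.804×10^-4 K/W
R_polyurethane foam = (1/0.173 − 1/0.273)/(4π×0.0295) = 5.712 K/W
R_outer film = 1/(h·4πr_o²) = 1/(27×4π×0.273²) = 0.03955 K/W
R_total = 5.751 K/W
Q = ΔT/R_total = 184/5.751

Q ≈ 32 W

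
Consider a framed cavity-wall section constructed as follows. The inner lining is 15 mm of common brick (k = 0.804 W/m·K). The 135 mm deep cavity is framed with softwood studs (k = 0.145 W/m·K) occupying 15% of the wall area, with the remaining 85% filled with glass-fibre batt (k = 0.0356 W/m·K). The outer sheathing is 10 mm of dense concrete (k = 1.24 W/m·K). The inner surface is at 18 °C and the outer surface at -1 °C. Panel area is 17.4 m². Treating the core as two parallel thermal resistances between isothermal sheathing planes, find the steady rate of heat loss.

Q ≈ 126 W

Sheathing layers in series; stud and cavity paths in parallel between them.
R_inner = 0.015/(0.804×17.4) = 0.001072 K/W
R_stud  = 0.135/(0.145×0.15×17.4) = 0.3567 K/W
R_cav   = 0.135/(0.0356×0.85×17.4) = 0.2564 K/W
1/R_core = 1/R_stud + 1/R_cav → R_core = 0.1492 K/W
R_outer = 0.01/(1.24×17.4) = 4.635×10^-4 K/W
R_total = 0.1507 K/W
Q = ΔT/R_total = 19/0.1507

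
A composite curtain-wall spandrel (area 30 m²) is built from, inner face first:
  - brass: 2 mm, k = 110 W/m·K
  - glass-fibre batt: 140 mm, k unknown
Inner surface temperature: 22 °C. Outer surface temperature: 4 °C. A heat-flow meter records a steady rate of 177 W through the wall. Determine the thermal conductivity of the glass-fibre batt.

Treating each layer as a thermal resistance in series:
R_brass = L/(kA) = 0.002/(110×30) = 6.061×10^-7 K/W
Sum of known resistances R_other = 6.061×10^-7 K/W
Total R = ΔT/Q = 18/177 = 0.1017 K/W
R_glass-fibre batt = R_total − R_other = 0.1017 K/W
k = L/(R·A) = 0.14/(0.1017×30)

k ≈ 0.0459 W/(m·K)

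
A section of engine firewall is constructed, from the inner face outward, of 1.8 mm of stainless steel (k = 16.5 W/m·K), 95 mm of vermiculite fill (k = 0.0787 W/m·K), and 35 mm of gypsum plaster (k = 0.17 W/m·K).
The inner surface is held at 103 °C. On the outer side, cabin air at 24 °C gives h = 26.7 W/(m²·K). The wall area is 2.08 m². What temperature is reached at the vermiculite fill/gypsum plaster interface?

Model the wall as resistances in series:
R_stainless steel = L/(kA) = 0.0018/(16.5×2.08) = 5.245×10^-5 K/W
R_vermiculite fill = L/(kA) = 0.095/(0.0787×2.08) = 0.5803 K/W
R_gypsum plaster = L/(kA) = 0.035/(0.17×2.08) = 0.09898 K/W
R_outer film = 1/(h_o·A) = 1/(26.7×2.08) = 0.01801 K/W
R_total = 0.6974 K/W;  Q = ΔT/R_total = 79/0.6974 = 113.3 W
T_interface = T_inner − Q·ΣR(inner→interface) = 103 − 113×0.5804

T ≈ 37.3 °C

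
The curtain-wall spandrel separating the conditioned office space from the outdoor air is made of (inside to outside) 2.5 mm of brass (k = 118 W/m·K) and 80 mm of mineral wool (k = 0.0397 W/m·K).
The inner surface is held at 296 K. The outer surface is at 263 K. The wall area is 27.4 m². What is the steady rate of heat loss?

Treating each layer as a thermal resistance in series:
R_brass = L/(kA) = 0.0025/(118×27.4) = 7.732×10^-7 K/W
R_mineral wool = L/(kA) = 0.08/(0.0397×27.4) = 0.07354 K/W
R_total = 0.07355 K/W
Q = ΔT / R_total = 33 / 0.07355

Q ≈ 449 W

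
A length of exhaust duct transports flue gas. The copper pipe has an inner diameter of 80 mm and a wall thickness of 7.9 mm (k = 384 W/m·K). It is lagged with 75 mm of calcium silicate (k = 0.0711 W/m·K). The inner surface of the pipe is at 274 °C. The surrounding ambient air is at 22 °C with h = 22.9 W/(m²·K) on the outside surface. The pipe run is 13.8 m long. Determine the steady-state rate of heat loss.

Treating each annulus and film as a series resistance:
R_copper pipe wall = ln(47.9/40)/(2π×384×13.8) = 5.413×10^-6 K/W
R_calcium silicate = ln(122.9/47.9)/(2π×0.0711×13.8) = 0.1528 K/W
R_outer film = 1/(h_o·2πr_oL) = 1/(22.9×2π×0.1229×13.8) = 0.004098 K/W
R_total = 0.1569 K/W
Q = ΔT/R_total = 252/0.1569

Q ≈ 1610 W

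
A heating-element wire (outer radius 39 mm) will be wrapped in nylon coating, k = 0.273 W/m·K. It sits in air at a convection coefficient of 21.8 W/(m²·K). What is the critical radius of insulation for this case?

r_cr ≈ 12.5 mm

For a cylinder r_cr = k/h = 0.273/21.8
r_cr = 12.5 mm; since the bare radius (39 mm) is above r_cr, any added insulation will reduce heat loss.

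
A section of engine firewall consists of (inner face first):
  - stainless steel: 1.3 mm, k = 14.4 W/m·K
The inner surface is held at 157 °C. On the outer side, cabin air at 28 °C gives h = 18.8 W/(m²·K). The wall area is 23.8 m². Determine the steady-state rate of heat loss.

Q ≈ 57600 W

Thermal resistances in series:
R_stainless steel = L/(kA) = 0.0013/(14.4×23.8) = 3.793×10^-6 K/W
R_outer film = 1/(h_o·A) = 1/(18.8×23.8) = 0.002235 K/W
R_total = 0.002239 K/W
Q = ΔT / R_total = 129 / 0.002239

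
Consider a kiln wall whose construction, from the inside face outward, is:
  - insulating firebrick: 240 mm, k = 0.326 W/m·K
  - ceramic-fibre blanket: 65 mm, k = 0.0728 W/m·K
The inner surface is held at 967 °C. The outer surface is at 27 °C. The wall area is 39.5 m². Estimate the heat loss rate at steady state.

Q ≈ 22800 W

Series thermal resistances:
R_insulating firebrick = L/(kA) = 0.24/(0.326×39.5) = 0.01864 K/W
R_ceramic-fibre blanket = L/(kA) = 0.065/(0.0728×39.5) = 0.0226 K/W
R_total = 0.04124 K/W
Q = ΔT / R_total = 940 / 0.04124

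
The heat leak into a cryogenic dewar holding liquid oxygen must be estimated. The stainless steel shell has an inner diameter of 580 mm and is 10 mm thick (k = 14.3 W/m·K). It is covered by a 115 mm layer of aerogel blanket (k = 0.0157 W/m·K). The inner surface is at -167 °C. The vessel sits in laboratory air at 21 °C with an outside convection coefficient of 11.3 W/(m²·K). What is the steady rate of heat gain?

For a spherical shell R = (1/r₁ − 1/r₂)/(4πk); film R = 1/(h·4πr²). In series:
R_stainless steel shell = (1/0.29 − 1/0.3)/(4π×14.3) = 6.396×10^-4 K/W
R_aerogel blanket = (1/0.3 − 1/0.415)/(4π×0.0157) = 4.682 K/W
R_outer film = 1/(h·4πr_o²) = 1/(11.3×4π×0.415²) = 0.04089 K/W
R_total = 4.723 K/W
Q = ΔT/R_total = 188/4.723

Q ≈ 39.8 W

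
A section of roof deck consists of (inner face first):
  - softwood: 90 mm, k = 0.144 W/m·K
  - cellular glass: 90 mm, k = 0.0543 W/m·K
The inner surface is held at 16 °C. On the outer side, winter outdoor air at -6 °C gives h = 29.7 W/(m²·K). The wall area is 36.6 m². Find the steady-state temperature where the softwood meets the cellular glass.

Thermal resistances in series:
R_softwood = L/(kA) = 0.09/(0.144×36.6) = 0.01708 K/W
R_cellular glass = L/(kA) = 0.09/(0.0543×36.6) = 0.04529 K/W
R_outer film = 1/(h_o·A) = 1/(29.7×36.6) = 9.199×10^-4 K/W
R_total = 0.06328 K/W;  Q = ΔT/R_total = 22/0.06328 = 347.6 W
T_interface = T_inner − Q·ΣR(inner→interface) = 16 − 348×0.01708

T ≈ 10.1 °C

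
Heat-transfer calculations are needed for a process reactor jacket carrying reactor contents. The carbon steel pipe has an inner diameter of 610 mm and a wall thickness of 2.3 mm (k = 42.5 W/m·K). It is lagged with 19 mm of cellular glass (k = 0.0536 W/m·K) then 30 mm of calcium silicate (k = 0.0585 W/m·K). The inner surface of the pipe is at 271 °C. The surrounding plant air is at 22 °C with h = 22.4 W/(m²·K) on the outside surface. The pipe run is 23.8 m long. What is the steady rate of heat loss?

Q ≈ 13500 W

Radial resistances (cylindrical: R_cond = ln(r_o/r_i)/(2πkL), R_conv = 1/(h·2πrL)):
R_carbon steel pipe wall = ln(307.3/305)/(2π×42.5×23.8) = 1.182×10^-6 K/W
R_cellular glass = ln(326.3/307.3)/(2π×0.0536×23.8) = 0.007485 K/W
R_calcium silicate = ln(356.3/326.3)/(2π×0.0585×23.8) = 0.01005 K/W
R_outer film = 1/(h_o·2πr_oL) = 1/(22.4×2π×0.3563×23.8) = 8.379×10^-4 K/W
R_total = 0.01838 K/W
Q = ΔT/R_total = 249/0.01838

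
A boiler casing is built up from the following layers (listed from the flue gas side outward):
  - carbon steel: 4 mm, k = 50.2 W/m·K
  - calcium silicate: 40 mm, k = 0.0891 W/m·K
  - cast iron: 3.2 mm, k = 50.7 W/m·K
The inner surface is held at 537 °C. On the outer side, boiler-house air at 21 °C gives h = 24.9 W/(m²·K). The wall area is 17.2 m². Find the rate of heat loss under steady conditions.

Q ≈ 18100 W

Thermal resistances in series:
R_carbon steel = L/(kA) = 0.004/(50.2×17.2) = 4.633×10^-6 K/W
R_calcium silicate = L/(kA) = 0.04/(0.0891×17.2) = 0.0261 K/W
R_cast iron = L/(kA) = 0.0032/(50.7×17.2) = 3.67×10^-6 K/W
R_outer film = 1/(h_o·A) = 1/(24.9×17.2) = 0.002335 K/W
R_total = 0.02844 K/W
Q = ΔT / R_total = 516 / 0.02844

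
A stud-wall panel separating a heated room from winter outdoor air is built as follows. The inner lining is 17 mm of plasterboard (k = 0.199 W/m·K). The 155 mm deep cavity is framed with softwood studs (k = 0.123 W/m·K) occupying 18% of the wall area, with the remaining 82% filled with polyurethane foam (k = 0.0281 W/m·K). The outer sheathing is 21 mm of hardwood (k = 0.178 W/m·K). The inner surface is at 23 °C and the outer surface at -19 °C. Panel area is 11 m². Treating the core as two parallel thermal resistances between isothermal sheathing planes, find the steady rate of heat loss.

Sheathing layers in series; stud and cavity paths in parallel between them.
R_inner = 0.017/(0.199×11) = 0.007766 K/W
R_stud  = 0.155/(0.123×0.18×11) = 0.6364 K/W
R_cav   = 0.155/(0.0281×0.82×11) = 0.6115 K/W
1/R_core = 1/R_stud + 1/R_cav → R_core = 0.3119 K/W
R_outer = 0.021/(0.178×11) = 0.01073 K/W
R_total = 0.3304 K/W
Q = ΔT/R_total = 42/0.3304

Q ≈ 127 W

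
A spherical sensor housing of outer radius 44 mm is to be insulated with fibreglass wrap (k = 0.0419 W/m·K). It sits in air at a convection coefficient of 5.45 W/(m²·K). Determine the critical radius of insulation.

For a sphere r_cr = 2k/h = 2×0.0419/5.45
r_cr = 15.4 mm; since the bare radius (44 mm) is above r_cr, any added insulation will reduce heat loss.

r_cr ≈ 15.4 mm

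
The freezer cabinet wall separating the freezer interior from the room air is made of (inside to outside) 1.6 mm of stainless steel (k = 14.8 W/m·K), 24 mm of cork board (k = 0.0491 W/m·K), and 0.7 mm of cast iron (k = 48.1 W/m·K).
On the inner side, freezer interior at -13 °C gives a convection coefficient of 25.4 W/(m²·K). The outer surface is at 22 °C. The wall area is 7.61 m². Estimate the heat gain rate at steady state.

Q ≈ 504 W

Series thermal resistances:
R_inner film = 1/(h_i·A) = 1/(25.4×7.61) = 0.005173 K/W
R_stainless steel = L/(kA) = 0.0016/(14.8×7.61) = 1.421×10^-5 K/W
R_cork board = L/(kA) = 0.024/(0.0491×7.61) = 0.06423 K/W
R_cast iron = L/(kA) = 0.0007/(48.1×7.61) = 1.912×10^-6 K/W
R_total = 0.06942 K/W
Q = ΔT / R_total = 35 / 0.06942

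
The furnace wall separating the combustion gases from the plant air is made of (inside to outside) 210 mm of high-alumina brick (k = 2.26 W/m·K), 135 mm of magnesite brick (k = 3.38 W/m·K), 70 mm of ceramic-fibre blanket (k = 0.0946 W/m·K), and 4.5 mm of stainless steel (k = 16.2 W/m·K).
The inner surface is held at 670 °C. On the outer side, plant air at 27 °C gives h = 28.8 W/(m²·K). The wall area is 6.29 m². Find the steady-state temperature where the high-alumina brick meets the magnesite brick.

Using the resistance-network approach (series):
R_high-alumina brick = L/(kA) = 0.21/(2.26×6.29) = 0.01477 K/W
R_magnesite brick = L/(kA) = 0.135/(3.38×6.29) = 0.00635 K/W
R_ceramic-fibre blanket = L/(kA) = 0.07/(0.0946×6.29) = 0.1176 K/W
R_stainless steel = L/(kA) = 0.0045/(16.2×6.29) = 4.416×10^-5 K/W
R_outer film = 1/(h_o·A) = 1/(28.8×6.29) = 0.00552 K/W
R_total = 0.1443 K/W;  Q = ΔT/R_total = 643/0.1443 = 4455 W
T_interface = T_inner − Q·ΣR(inner→interface) = 670 − 4460×0.01477

T ≈ 604 °C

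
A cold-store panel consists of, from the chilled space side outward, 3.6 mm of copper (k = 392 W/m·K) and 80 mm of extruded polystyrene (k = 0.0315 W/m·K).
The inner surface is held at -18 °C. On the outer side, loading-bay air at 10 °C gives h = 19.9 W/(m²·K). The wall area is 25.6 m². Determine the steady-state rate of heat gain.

Thermal resistances in series:
R_copper = L/(kA) = 0.0036/(392×25.6) = 3.587×10^-7 K/W
R_extruded polystyrene = L/(kA) = 0.08/(0.0315×25.6) = 0.09921 K/W
R_outer film = 1/(h_o·A) = 1/(19.9×25.6) = 0.001963 K/W
R_total = 0.1012 K/W
Q = ΔT / R_total = 28 / 0.1012

Q ≈ 277 W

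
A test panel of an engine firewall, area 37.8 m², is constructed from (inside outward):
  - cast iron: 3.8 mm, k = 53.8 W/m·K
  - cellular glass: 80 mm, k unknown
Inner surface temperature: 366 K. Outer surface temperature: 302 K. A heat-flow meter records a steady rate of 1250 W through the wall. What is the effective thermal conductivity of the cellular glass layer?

k ≈ 0.0413 W/(m·K)

Thermal resistances in series:
R_cast iron = L/(kA) = 0.0038/(53.8×37.8) = 1.869×10^-6 K/W
Sum of known resistances R_other = 1.869×10^-6 K/W
Total R = ΔT/Q = 64/1250 = 0.0512 K/W
R_cellular glass = R_total − R_other = 0.0512 K/W
k = L/(R·A) = 0.08/(0.0512×37.8)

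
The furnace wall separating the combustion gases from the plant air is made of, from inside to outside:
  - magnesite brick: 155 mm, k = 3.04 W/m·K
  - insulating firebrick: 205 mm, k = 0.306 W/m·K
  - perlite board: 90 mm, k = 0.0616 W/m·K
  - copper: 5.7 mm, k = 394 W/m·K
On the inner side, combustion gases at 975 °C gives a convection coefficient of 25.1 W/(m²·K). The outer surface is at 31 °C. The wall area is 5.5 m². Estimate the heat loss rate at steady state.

Using the resistance-network approach (series):
R_inner film = 1/(h_i·A) = 1/(25.1×5.5) = 0.007244 K/W
R_magnesite brick = L/(kA) = 0.155/(3.04×5.5) = 0.00927 K/W
R_insulating firebrick = L/(kA) = 0.205/(0.306×5.5) = 0.1218 K/W
R_perlite board = L/(kA) = 0.09/(0.0616×5.5) = 0.2656 K/W
R_copper = L/(kA) = 0.0057/(394×5.5) = 2.63×10^-6 K/W
R_total = 0.404 K/W
Q = ΔT / R_total = 944 / 0.404

Q ≈ 2340 W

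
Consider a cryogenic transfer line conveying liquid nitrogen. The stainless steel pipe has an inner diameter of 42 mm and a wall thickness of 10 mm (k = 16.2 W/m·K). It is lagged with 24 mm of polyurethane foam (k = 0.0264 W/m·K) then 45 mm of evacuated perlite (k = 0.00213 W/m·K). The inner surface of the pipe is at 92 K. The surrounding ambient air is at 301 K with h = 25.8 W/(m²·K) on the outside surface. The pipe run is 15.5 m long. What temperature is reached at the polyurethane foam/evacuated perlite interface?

T ≈ 107 K

Treating each annulus and film as a series resistance:
R_stainless steel pipe wall = ln(31/21)/(2π×16.2×15.5) = 2.469×10^-4 K/W
R_polyurethane foam = ln(55/31)/(2π×0.0264×15.5) = 0.223 K/W
R_evacuated perlite = ln(100/55)/(2π×0.00213×15.5) = 2.882 K/W
R_outer film = 1/(h_o·2πr_oL) = 1/(25.8×2π×0.1×15.5) = 0.00398 K/W
R_total = 3.109 K/W
Q = ΔT/R_total = 209/3.109
Q = 67.2 W
T_interface = T_inner + Q·ΣR(inner→interface) = 92 + 67.2×0.2232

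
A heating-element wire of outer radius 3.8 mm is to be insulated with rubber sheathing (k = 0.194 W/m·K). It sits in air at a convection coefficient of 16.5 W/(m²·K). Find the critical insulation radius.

For a cylinder r_cr = k/h = 0.194/16.5
r_cr = 11.8 mm; since the bare radius (3.8 mm) is below r_cr, adding a thin layer of insulation will *increase* heat loss.

r_cr ≈ 11.8 mm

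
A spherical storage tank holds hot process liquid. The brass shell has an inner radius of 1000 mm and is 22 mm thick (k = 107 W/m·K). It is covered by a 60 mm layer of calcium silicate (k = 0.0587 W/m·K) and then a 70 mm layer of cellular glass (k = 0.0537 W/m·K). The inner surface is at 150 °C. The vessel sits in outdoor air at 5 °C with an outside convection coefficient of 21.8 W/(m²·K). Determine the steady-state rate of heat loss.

Each spherical layer contributes R = (1/r_i − 1/r_o)/(4πk):
R_brass shell = (1/1 − 1/1.022)/(4π×107) = 1.601×10^-5 K/W
R_calcium silicate = (1/1.022 − 1/1.082)/(4π×0.0587) = 0.07356 K/W
R_cellular glass = (1/1.082 − 1/1.152)/(4π×0.0537) = 0.08322 K/W
R_outer film = 1/(h·4πr_o²) = 1/(21.8×4π×1.152²) = 0.002751 K/W
R_total = 0.1595 K/W
Q = ΔT/R_total = 145/0.1595

Q ≈ 909 W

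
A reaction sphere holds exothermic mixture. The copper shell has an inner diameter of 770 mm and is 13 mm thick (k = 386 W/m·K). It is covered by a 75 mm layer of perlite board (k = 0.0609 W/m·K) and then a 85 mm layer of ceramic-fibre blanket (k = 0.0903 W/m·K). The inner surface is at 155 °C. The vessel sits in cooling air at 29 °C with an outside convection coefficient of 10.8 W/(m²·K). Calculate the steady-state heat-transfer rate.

Q ≈ 152 W

Each spherical layer contributes R = (1/r_i − 1/r_o)/(4πk):
R_copper shell = (1/0.385 − 1/0.398)/(4π×386) = 1.749×10^-5 K/W
R_perlite board = (1/0.398 − 1/0.473)/(4π×0.0609) = 0.5206 K/W
R_ceramic-fibre blanket = (1/0.473 − 1/0.558)/(4π×0.0903) = 0.2838 K/W
R_outer film = 1/(h·4πr_o²) = 1/(10.8×4π×0.558²) = 0.02366 K/W
R_total = 0.8281 K/W
Q = ΔT/R_total = 126/0.8281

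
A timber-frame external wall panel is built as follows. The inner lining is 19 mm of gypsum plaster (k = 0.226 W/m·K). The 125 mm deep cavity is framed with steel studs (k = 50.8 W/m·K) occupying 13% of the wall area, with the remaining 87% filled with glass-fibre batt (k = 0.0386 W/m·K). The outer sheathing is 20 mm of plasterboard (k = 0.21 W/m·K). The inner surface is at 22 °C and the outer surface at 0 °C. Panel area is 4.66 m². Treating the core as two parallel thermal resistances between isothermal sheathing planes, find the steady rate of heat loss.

Sheathing layers in series; stud and cavity paths in parallel between them.
R_inner = 0.019/(0.226×4.66) = 0.01804 K/W
R_stud  = 0.125/(50.8×0.13×4.66) = 0.004062 K/W
R_cav   = 0.125/(0.0386×0.87×4.66) = 0.7988 K/W
1/R_core = 1/R_stud + 1/R_cav → R_core = 0.004041 K/W
R_outer = 0.02/(0.21×4.66) = 0.02044 K/W
R_total = 0.04252 K/W
Q = ΔT/R_total = 22/0.04252

Q ≈ 517 W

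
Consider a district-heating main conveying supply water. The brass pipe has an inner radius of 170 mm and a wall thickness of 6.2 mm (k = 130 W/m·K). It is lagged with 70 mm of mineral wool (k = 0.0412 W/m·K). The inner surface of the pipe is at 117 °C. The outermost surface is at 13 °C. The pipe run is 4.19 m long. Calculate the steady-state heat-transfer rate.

Per-layer cylindrical resistances, series-summed:
R_brass pipe wall = ln(176.2/170)/(2π×130×4.19) = 1.047×10^-5 K/W
R_mineral wool = ln(246.2/176.2)/(2π×0.0412×4.19) = 0.3084 K/W
R_total = 0.3084 K/W
Q = ΔT/R_total = 104/0.3084

Q ≈ 337 W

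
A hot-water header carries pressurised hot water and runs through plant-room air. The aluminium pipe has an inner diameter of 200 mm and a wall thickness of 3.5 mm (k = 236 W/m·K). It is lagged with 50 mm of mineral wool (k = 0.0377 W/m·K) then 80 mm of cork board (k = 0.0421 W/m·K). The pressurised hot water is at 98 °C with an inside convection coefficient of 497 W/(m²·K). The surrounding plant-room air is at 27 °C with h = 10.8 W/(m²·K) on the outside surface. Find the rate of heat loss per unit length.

q′ ≈ 21.4 W/m

Treating each annulus and film as a series resistance:
R_inner film = 1/(h_i·2πr₁L) = 1/(497×2π×0.1×1) = 0.003202 K/W
R_aluminium pipe wall = ln(103.5/100)/(2π×236×1) = 2.32×10^-5 K/W
R_mineral wool = ln(153.5/103.5)/(2π×0.0377×1) = 1.664 K/W
R_cork board = ln(233.5/153.5)/(2π×0.0421×1) = 1.586 K/W
R_outer film = 1/(h_o·2πr_oL) = 1/(10.8×2π×0.2335×1) = 0.06311 K/W
R_total = 3.316 K/W
Q = ΔT/R_total = 71/3.316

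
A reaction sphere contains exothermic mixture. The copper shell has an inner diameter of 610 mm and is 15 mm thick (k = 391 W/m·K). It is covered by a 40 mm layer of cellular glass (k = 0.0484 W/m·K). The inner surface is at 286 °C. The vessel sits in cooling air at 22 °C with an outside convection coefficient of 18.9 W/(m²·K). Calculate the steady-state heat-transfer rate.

For a spherical shell R = (1/r₁ − 1/r₂)/(4πk); film R = 1/(h·4πr²). In series:
R_copper shell = (1/0.305 − 1/0.32)/(4π×391) = 3.128×10^-5 K/W
R_cellular glass = (1/0.32 − 1/0.36)/(4π×0.0484) = 0.5709 K/W
R_outer film = 1/(h·4πr_o²) = 1/(18.9×4π×0.36²) = 0.03249 K/W
R_total = 0.6034 K/W
Q = ΔT/R_total = 264/0.6034

Q ≈ 438 W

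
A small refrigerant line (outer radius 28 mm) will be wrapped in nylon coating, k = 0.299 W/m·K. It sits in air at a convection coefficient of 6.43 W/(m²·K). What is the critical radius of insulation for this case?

r_cr ≈ 46.5 mm

For a cylinder r_cr = k/h = 0.299/6.43
r_cr = 46.5 mm; since the bare radius (28 mm) is below r_cr, adding a thin layer of insulation will *increase* heat loss.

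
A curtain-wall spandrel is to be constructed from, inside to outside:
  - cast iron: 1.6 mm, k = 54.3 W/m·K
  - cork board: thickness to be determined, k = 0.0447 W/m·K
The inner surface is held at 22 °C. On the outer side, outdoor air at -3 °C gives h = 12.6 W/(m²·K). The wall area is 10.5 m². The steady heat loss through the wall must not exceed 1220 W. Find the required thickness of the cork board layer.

Using the resistance-network approach (series):
R_cast iron = L/(kA) = 0.0016/(54.3×10.5) = 2.806×10^-6 K/W
R_outer film = 1/(h_o·A) = 1/(12.6×10.5) = 0.007559 K/W
Sum of the known resistances R_other = 0.007561 K/W
Required total resistance R_tot = ΔT/Q_allow = 25/1220 = 0.02049 K/W
R_cork board = R_tot − R_other = 0.01293 K/W
L = R·k·A = 0.01293×0.0447×10.5

L ≈ 6.07 mm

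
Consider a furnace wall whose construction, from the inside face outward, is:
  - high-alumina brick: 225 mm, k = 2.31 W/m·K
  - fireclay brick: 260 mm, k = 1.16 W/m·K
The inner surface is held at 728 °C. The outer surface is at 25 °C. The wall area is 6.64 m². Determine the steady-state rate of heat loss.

Model the wall as resistances in series:
R_high-alumina brick = L/(kA) = 0.225/(2.31×6.64) = 0.01467 K/W
R_fireclay brick = L/(kA) = 0.26/(1.16×6.64) = 0.03376 K/W
R_total = 0.04842 K/W
Q = ΔT / R_total = 703 / 0.04842

Q ≈ 14500 W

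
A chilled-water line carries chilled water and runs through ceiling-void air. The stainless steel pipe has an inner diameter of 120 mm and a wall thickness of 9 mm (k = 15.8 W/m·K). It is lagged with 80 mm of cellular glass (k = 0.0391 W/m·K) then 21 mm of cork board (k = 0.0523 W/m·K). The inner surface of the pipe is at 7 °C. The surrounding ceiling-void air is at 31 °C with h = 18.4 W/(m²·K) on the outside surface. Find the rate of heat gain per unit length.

For a radial system each layer contributes R = ln(r_out/r_in)/(2πkL); films add R = 1/(hA).
R_stainless steel pipe wall = ln(69/60)/(2π×15.8×1) = 0.001408 K/W
R_cellular glass = ln(149/69)/(2π×0.0391×1) = 3.134 K/W
R_cork board = ln(170/149)/(2π×0.0523×1) = 0.4012 K/W
R_outer film = 1/(h_o·2πr_oL) = 1/(18.4×2π×0.17×1) = 0.05088 K/W
R_total = 3.587 K/W
Q = ΔT/R_total = 24/3.587

q′ ≈ 6.69 W/m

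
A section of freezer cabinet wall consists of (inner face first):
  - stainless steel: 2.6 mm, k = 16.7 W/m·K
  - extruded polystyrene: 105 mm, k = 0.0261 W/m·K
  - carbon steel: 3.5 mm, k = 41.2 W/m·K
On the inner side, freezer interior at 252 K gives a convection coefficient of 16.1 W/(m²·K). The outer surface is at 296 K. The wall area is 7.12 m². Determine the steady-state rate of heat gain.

Q ≈ 76.7 W

Model the wall as resistances in series:
R_inner film = 1/(h_i·A) = 1/(16.1×7.12) = 0.008724 K/W
R_stainless steel = L/(kA) = 0.0026/(16.7×7.12) = 2.187×10^-5 K/W
R_extruded polystyrene = L/(kA) = 0.105/(0.0261×7.12) = 0.565 K/W
R_carbon steel = L/(kA) = 0.0035/(41.2×7.12) = 1.193×10^-5 K/W
R_total = 0.5738 K/W
Q = ΔT / R_total = 44 / 0.5738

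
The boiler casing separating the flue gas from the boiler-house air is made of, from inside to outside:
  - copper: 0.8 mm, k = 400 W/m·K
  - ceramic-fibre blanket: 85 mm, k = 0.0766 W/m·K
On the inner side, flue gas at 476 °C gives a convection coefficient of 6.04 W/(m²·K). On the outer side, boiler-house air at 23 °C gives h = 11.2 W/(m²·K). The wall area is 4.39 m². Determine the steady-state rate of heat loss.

Q ≈ 1460 W

Series thermal resistances:
R_inner film = 1/(h_i·A) = 1/(6.04×4.39) = 0.03771 K/W
R_copper = L/(kA) = 0.0008/(400×4.39) = 4.556×10^-7 K/W
R_ceramic-fibre blanket = L/(kA) = 0.085/(0.0766×4.39) = 0.2528 K/W
R_outer film = 1/(h_o·A) = 1/(11.2×4.39) = 0.02034 K/W
R_total = 0.3108 K/W
Q = ΔT / R_total = 453 / 0.3108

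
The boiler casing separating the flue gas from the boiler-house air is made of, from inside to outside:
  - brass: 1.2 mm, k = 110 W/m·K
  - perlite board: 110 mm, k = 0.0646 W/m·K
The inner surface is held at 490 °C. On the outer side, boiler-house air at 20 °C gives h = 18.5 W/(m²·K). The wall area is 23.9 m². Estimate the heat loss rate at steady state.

Model the wall as resistances in series:
R_brass = L/(kA) = 0.0012/(110×23.9) = 4.564×10^-7 K/W
R_perlite board = L/(kA) = 0.11/(0.0646×23.9) = 0.07125 K/W
R_outer film = 1/(h_o·A) = 1/(18.5×23.9) = 0.002262 K/W
R_total = 0.07351 K/W
Q = ΔT / R_total = 470 / 0.07351

Q ≈ 6390 W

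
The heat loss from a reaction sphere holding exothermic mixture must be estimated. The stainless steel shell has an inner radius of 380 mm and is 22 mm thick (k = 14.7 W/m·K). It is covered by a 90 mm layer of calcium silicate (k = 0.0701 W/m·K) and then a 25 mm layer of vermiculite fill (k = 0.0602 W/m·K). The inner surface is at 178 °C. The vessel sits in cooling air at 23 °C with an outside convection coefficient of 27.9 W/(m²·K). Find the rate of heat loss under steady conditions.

Spherical conduction: R = (1/r_in − 1/r_out)/(4πk) per layer; series-sum.
R_stainless steel shell = (1/0.38 − 1/0.402)/(4π×14.7) = 7.796×10^-4 K/W
R_calcium silicate = (1/0.402 − 1/0.492)/(4π×0.0701) = 0.5166 K/W
R_vermiculite fill = (1/0.492 − 1/0.517)/(4π×0.0602) = 0.1299 K/W
R_outer film = 1/(h·4πr_o²) = 1/(27.9×4π×0.517²) = 0.01067 K/W
R_total = 0.6579 K/W
Q = ΔT/R_total = 155/0.6579

Q ≈ 236 W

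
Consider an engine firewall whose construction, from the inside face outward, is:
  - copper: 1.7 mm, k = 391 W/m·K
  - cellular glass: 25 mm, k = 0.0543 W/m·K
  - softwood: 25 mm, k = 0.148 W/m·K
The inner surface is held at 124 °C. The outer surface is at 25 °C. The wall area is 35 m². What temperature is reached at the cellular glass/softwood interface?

T ≈ 51.6 °C

Treating each layer as a thermal resistance in series:
R_copper = L/(kA) = 0.0017/(391×35) = 1.242×10^-7 K/W
R_cellular glass = L/(kA) = 0.025/(0.0543×35) = 0.01315 K/W
R_softwood = L/(kA) = 0.025/(0.148×35) = 0.004826 K/W
R_total = 0.01798 K/W;  Q = ΔT/R_total = 99/0.01798 = 5506 W
T_interface = T_inner − Q·ΣR(inner→interface) = 124 − 5510×0.01315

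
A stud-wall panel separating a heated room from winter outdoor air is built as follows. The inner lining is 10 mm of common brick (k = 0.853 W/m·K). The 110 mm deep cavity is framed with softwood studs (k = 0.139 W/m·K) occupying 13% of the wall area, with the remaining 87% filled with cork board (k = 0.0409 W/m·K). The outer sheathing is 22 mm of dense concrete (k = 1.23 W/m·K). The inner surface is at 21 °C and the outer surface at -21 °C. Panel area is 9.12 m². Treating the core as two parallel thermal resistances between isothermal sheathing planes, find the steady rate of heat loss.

Sheathing layers in series; stud and cavity paths in parallel between them.
R_inner = 0.01/(0.853×9.12) = 0.001285 K/W
R_stud  = 0.11/(0.139×0.13×9.12) = 0.6675 K/W
R_cav   = 0.11/(0.0409×0.87×9.12) = 0.339 K/W
1/R_core = 1/R_stud + 1/R_cav → R_core = 0.2248 K/W
R_outer = 0.022/(1.23×9.12) = 0.001961 K/W
R_total = 0.2281 K/W
Q = ΔT/R_total = 42/0.2281

Q ≈ 184 W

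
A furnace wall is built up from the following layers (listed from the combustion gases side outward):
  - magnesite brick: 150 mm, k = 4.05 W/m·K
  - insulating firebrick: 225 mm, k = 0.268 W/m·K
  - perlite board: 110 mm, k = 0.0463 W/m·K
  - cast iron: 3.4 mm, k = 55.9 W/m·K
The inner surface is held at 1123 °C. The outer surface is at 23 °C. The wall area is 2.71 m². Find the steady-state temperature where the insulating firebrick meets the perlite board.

T ≈ 827 °C

Treating each layer as a thermal resistance in series:
R_magnesite brick = L/(kA) = 0.15/(4.05×2.71) = 0.01367 K/W
R_insulating firebrick = L/(kA) = 0.225/(0.268×2.71) = 0.3098 K/W
R_perlite board = L/(kA) = 0.11/(0.0463×2.71) = 0.8767 K/W
R_cast iron = L/(kA) = 0.0034/(55.9×2.71) = 2.244×10^-5 K/W
R_total = 1.2 K/W;  Q = ΔT/R_total = 1100/1.2 = 916.5 W
T_interface = T_inner − Q·ΣR(inner→interface) = 1123 − 917×0.3235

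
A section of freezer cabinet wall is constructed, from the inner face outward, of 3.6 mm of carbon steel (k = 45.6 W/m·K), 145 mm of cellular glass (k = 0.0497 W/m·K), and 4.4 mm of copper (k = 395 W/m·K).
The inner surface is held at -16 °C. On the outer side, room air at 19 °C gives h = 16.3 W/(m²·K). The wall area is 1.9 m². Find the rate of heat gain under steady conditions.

Q ≈ 22.3 W

Using the resistance-network approach (series):
R_carbon steel = L/(kA) = 0.0036/(45.6×1.9) = 4.155×10^-5 K/W
R_cellular glass = L/(kA) = 0.145/(0.0497×1.9) = 1.536 K/W
R_copper = L/(kA) = 0.0044/(395×1.9) = 5.863×10^-6 K/W
R_outer film = 1/(h_o·A) = 1/(16.3×1.9) = 0.03229 K/W
R_total = 1.568 K/W
Q = ΔT / R_total = 35 / 1.568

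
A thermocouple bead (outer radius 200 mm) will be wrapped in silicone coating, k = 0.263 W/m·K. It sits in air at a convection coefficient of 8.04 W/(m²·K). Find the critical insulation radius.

r_cr ≈ 65.4 mm

For a sphere r_cr = 2k/h = 2×0.263/8.04
r_cr = 65.4 mm; since the bare radius (200 mm) is above r_cr, any added insulation will reduce heat loss.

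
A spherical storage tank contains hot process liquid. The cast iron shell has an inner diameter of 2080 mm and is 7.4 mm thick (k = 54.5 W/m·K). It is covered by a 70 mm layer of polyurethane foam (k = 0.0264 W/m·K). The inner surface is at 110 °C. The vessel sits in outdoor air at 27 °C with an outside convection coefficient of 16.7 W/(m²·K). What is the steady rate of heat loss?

Each spherical layer contributes R = (1/r_i − 1/r_o)/(4πk):
R_cast iron shell = (1/1.04 − 1/1.0474)/(4π×54.5) = 9.919×10^-6 K/W
R_polyurethane foam = (1/1.0474 − 1/1.1174)/(4π×0.0264) = 0.1803 K/W
R_outer film = 1/(h·4πr_o²) = 1/(16.7×4π×1.1174²) = 0.003816 K/W
R_total = 0.1841 K/W
Q = ΔT/R_total = 83/0.1841

Q ≈ 451 W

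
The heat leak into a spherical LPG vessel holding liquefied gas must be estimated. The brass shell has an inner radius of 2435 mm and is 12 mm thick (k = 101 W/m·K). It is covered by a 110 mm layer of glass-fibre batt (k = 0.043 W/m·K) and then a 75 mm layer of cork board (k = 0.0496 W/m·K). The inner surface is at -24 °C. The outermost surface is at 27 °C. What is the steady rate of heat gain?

Q ≈ 1010 W

Spherical conduction: R = (1/r_in − 1/r_out)/(4πk) per layer; series-sum.
R_brass shell = (1/2.435 − 1/2.447)/(4π×101) = 1.587×10^-6 K/W
R_glass-fibre batt = (1/2.447 − 1/2.557)/(4π×0.043) = 0.03253 K/W
R_cork board = (1/2.557 − 1/2.632)/(4π×0.0496) = 0.01788 K/W
R_total = 0.05042 K/W
Q = ΔT/R_total = 51/0.05042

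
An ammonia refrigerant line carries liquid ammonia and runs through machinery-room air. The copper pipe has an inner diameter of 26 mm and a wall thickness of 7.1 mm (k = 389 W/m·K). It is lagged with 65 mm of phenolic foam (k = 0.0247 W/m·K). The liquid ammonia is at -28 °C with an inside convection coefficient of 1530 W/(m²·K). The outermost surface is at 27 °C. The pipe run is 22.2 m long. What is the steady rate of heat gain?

Cylindrical conduction, so R = ln(r₂/r₁)/(2πkL) per layer, in series:
R_inner film = 1/(h_i·2πr₁L) = 1/(1530×2π×0.013×22.2) = 3.604×10^-4 K/W
R_copper pipe wall = ln(20.1/13)/(2π×389×22.2) = 8.031×10^-6 K/W
R_phenolic foam = ln(85.1/20.1)/(2π×0.0247×22.2) = 0.4189 K/W
R_total = 0.4192 K/W
Q = ΔT/R_total = 55/0.4192

Q ≈ 131 W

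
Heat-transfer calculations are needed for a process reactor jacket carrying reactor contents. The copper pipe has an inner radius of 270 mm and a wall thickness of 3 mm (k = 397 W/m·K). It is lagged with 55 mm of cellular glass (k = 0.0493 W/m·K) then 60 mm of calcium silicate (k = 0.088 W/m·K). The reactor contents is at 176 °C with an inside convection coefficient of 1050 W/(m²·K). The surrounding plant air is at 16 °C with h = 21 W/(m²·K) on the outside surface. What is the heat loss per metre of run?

Cylindrical conduction, so R = ln(r₂/r₁)/(2πkL) per layer, in series:
R_inner film = 1/(h_i·2πr₁L) = 1/(1050×2π×0.27×1) = 5.614×10^-4 K/W
R_copper pipe wall = ln(273/270)/(2π×397×1) = 4.43×10^-6 K/W
R_cellular glass = ln(328/273)/(2π×0.0493×1) = 0.5925 K/W
R_calcium silicate = ln(388/328)/(2π×0.088×1) = 0.3038 K/W
R_outer film = 1/(h_o·2πr_oL) = 1/(21×2π×0.388×1) = 0.01953 K/W
R_total = 0.9165 K/W
Q = ΔT/R_total = 160/0.9165

q′ ≈ 175 W/m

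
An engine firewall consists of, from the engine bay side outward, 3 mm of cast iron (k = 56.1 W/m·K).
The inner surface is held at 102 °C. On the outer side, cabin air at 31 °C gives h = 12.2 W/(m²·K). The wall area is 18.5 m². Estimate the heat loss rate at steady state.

Q ≈ 16000 W

Thermal resistances in series:
R_cast iron = L/(kA) = 0.003/(56.1×18.5) = 2.891×10^-6 K/W
R_outer film = 1/(h_o·A) = 1/(12.2×18.5) = 0.004431 K/W
R_total = 0.004434 K/W
Q = ΔT / R_total = 71 / 0.004434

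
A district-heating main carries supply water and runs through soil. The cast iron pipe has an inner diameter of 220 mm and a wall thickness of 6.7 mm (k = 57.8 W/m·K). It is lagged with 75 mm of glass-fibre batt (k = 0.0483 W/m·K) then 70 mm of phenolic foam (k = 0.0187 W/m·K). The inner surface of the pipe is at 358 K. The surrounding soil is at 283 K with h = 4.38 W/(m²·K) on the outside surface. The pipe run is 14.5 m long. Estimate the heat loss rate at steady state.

For a radial system each layer contributes R = ln(r_out/r_in)/(2πkL); films add R = 1/(hA).
R_cast iron pipe wall = ln(116.7/110)/(2π×57.8×14.5) = 1.123×10^-5 K/W
R_glass-fibre batt = ln(191.7/116.7)/(2π×0.0483×14.5) = 0.1128 K/W
R_phenolic foam = ln(261.7/191.7)/(2π×0.0187×14.5) = 0.1827 K/W
R_outer film = 1/(h_o·2πr_oL) = 1/(4.38×2π×0.2617×14.5) = 0.009576 K/W
R_total = 0.3051 K/W
Q = ΔT/R_total = 75/0.3051

Q ≈ 246 W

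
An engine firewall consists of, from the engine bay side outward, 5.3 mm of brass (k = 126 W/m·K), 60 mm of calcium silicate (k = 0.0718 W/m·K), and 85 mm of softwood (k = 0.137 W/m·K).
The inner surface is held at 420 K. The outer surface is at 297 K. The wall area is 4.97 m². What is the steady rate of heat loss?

Q ≈ 420 W

Series thermal resistances:
R_brass = L/(kA) = 0.0053/(126×4.97) = 8.463×10^-6 K/W
R_calcium silicate = L/(kA) = 0.06/(0.0718×4.97) = 0.1681 K/W
R_softwood = L/(kA) = 0.085/(0.137×4.97) = 0.1248 K/W
R_total = 0.293 K/W
Q = ΔT / R_total = 123 / 0.293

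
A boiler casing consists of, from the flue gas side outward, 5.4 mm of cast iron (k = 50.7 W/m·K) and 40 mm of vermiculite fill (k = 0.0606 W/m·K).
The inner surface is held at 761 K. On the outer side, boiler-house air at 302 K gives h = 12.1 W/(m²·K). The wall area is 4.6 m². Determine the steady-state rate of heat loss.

Using the resistance-network approach (series):
R_cast iron = L/(kA) = 0.0054/(50.7×4.6) = 2.315×10^-5 K/W
R_vermiculite fill = L/(kA) = 0.04/(0.0606×4.6) = 0.1435 K/W
R_outer film = 1/(h_o·A) = 1/(12.1×4.6) = 0.01797 K/W
R_total = 0.1615 K/W
Q = ΔT / R_total = 459 / 0.1615

Q ≈ 2840 W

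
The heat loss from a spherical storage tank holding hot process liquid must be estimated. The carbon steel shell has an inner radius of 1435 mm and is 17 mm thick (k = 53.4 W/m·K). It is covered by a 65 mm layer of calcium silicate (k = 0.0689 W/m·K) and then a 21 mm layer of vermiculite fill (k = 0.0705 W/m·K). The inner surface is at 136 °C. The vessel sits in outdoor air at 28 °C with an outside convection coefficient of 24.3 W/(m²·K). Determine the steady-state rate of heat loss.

Q ≈ 2370 W

For a spherical shell R = (1/r₁ − 1/r₂)/(4πk); film R = 1/(h·4πr²). In series:
R_carbon steel shell = (1/1.435 − 1/1.452)/(4π×53.4) = 1.216×10^-5 K/W
R_calcium silicate = (1/1.452 − 1/1.517)/(4π×0.0689) = 0.03408 K/W
R_vermiculite fill = (1/1.517 − 1/1.538)/(4π×0.0705) = 0.01016 K/W
R_outer film = 1/(h·4πr_o²) = 1/(24.3×4π×1.538²) = 0.001384 K/W
R_total = 0.04564 K/W
Q = ΔT/R_total = 108/0.04564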